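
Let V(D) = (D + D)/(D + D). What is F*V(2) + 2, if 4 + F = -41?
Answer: -43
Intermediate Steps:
F = -45 (F = -4 - 41 = -45)
V(D) = 1 (V(D) = (2*D)/((2*D)) = (2*D)*(1/(2*D)) = 1)
F*V(2) + 2 = -45*1 + 2 = -45 + 2 = -43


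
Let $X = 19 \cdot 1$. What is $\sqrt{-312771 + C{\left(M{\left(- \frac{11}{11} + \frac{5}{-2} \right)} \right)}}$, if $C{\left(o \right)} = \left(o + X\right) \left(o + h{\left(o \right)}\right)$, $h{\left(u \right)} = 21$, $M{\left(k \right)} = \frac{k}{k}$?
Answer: $i \sqrt{312331} \approx 558.87 i$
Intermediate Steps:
$X = 19$
$M{\left(k \right)} = 1$
$C{\left(o \right)} = \left(19 + o\right) \left(21 + o\right)$ ($C{\left(o \right)} = \left(o + 19\right) \left(o + 21\right) = \left(19 + o\right) \left(21 + o\right)$)
$\sqrt{-312771 + C{\left(M{\left(- \frac{11}{11} + \frac{5}{-2} \right)} \right)}} = \sqrt{-312771 + \left(399 + 1^{2} + 40 \cdot 1\right)} = \sqrt{-312771 + \left(399 + 1 + 40\right)} = \sqrt{-312771 + 440} = \sqrt{-312331} = i \sqrt{312331}$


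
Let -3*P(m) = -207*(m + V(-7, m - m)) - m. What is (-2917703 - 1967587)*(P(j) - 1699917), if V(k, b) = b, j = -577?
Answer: 8500025175810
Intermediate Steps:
P(m) = 208*m/3 (P(m) = -(-207*(m + (m - m)) - m)/3 = -(-207*(m + 0) - m)/3 = -(-207*m - m)/3 = -(-208)*m/3 = 208*m/3)
(-2917703 - 1967587)*(P(j) - 1699917) = (-2917703 - 1967587)*((208/3)*(-577) - 1699917) = -4885290*(-120016/3 - 1699917) = -4885290*(-5219767/3) = 8500025175810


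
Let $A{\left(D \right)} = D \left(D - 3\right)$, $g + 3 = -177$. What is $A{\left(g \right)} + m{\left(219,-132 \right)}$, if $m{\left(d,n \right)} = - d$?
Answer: $32721$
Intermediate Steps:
$g = -180$ ($g = -3 - 177 = -180$)
$A{\left(D \right)} = D \left(-3 + D\right)$
$A{\left(g \right)} + m{\left(219,-132 \right)} = - 180 \left(-3 - 180\right) - 219 = \left(-180\right) \left(-183\right) - 219 = 32940 - 219 = 32721$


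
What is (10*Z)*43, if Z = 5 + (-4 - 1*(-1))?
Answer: 860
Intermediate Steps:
Z = 2 (Z = 5 + (-4 + 1) = 5 - 3 = 2)
(10*Z)*43 = (10*2)*43 = 20*43 = 860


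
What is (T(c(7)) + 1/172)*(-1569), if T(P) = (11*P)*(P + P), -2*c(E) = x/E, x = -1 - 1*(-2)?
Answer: -1561155/8428 ≈ -185.23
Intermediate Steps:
x = 1 (x = -1 + 2 = 1)
c(E) = -1/(2*E)
T(P) = 22*P**2 (T(P) = (11*P)*(2*P) = 22*P**2)
(T(c(7)) + 1/172)*(-1569) = (22*(-1/2/7)**2 + 1/172)*(-1569) = (22*(-1/2*1/7)**2 + 1/172)*(-1569) = (22*(-1/14)**2 + 1/172)*(-1569) = (22*(1/196) + 1/172)*(-1569) = (11/98 + 1/172)*(-1569) = (995/8428)*(-1569) = -1561155/8428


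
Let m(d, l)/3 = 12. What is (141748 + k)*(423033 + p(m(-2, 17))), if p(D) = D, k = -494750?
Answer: -149344203138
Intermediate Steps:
m(d, l) = 36 (m(d, l) = 3*12 = 36)
(141748 + k)*(423033 + p(m(-2, 17))) = (141748 - 494750)*(423033 + 36) = -353002*423069 = -149344203138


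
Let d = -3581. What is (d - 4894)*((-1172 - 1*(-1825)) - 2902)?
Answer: 19060275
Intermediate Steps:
(d - 4894)*((-1172 - 1*(-1825)) - 2902) = (-3581 - 4894)*((-1172 - 1*(-1825)) - 2902) = -8475*((-1172 + 1825) - 2902) = -8475*(653 - 2902) = -8475*(-2249) = 19060275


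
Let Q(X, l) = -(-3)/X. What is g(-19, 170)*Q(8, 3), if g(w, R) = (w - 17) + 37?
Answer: 3/8 ≈ 0.37500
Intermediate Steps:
g(w, R) = 20 + w (g(w, R) = (-17 + w) + 37 = 20 + w)
Q(X, l) = 3/X
g(-19, 170)*Q(8, 3) = (20 - 19)*(3/8) = 1*(3*(1/8)) = 1*(3/8) = 3/8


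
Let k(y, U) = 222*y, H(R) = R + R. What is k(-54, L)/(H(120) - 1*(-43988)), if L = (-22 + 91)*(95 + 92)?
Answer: -2997/11057 ≈ -0.27105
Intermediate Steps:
L = 12903 (L = 69*187 = 12903)
H(R) = 2*R
k(-54, L)/(H(120) - 1*(-43988)) = (222*(-54))/(2*120 - 1*(-43988)) = -11988/(240 + 43988) = -11988/44228 = -11988*1/44228 = -2997/11057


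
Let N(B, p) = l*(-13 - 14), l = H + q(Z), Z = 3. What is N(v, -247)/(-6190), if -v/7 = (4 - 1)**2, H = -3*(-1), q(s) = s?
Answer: 81/3095 ≈ 0.026171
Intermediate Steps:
H = 3
l = 6 (l = 3 + 3 = 6)
v = -63 (v = -7*(4 - 1)**2 = -7*3**2 = -7*9 = -63)
N(B, p) = -162 (N(B, p) = 6*(-13 - 14) = 6*(-27) = -162)
N(v, -247)/(-6190) = -162/(-6190) = -162*(-1/6190) = 81/3095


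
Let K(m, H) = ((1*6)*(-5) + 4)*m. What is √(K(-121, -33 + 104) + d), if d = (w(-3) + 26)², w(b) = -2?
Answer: √3722 ≈ 61.008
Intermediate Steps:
K(m, H) = -26*m (K(m, H) = (6*(-5) + 4)*m = (-30 + 4)*m = -26*m)
d = 576 (d = (-2 + 26)² = 24² = 576)
√(K(-121, -33 + 104) + d) = √(-26*(-121) + 576) = √(3146 + 576) = √3722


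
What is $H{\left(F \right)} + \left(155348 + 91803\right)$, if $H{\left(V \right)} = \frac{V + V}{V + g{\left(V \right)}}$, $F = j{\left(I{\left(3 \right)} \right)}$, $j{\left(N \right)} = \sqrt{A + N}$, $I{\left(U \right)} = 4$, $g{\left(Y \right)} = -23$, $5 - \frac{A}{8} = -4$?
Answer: $\frac{111959251}{453} - \frac{92 \sqrt{19}}{453} \approx 2.4715 \cdot 10^{5}$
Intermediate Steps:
$A = 72$ ($A = 40 - -32 = 40 + 32 = 72$)
$j{\left(N \right)} = \sqrt{72 + N}$
$F = 2 \sqrt{19}$ ($F = \sqrt{72 + 4} = \sqrt{76} = 2 \sqrt{19} \approx 8.7178$)
$H{\left(V \right)} = \frac{2 V}{-23 + V}$ ($H{\left(V \right)} = \frac{V + V}{V - 23} = \frac{2 V}{-23 + V}$)
$H{\left(F \right)} + \left(155348 + 91803\right) = \frac{2 \cdot 2 \sqrt{19}}{-23 + 2 \sqrt{19}} + \left(155348 + 91803\right) = \frac{4 \sqrt{19}}{-23 + 2 \sqrt{19}} + 247151 = 247151 + \frac{4 \sqrt{19}}{-23 + 2 \sqrt{19}}$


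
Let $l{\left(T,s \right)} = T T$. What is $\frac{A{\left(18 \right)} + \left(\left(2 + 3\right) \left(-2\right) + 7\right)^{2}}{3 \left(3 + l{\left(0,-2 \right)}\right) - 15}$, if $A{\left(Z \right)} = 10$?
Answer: $- \frac{19}{6} \approx -3.1667$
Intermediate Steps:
$l{\left(T,s \right)} = T^{2}$
$\frac{A{\left(18 \right)} + \left(\left(2 + 3\right) \left(-2\right) + 7\right)^{2}}{3 \left(3 + l{\left(0,-2 \right)}\right) - 15} = \frac{10 + \left(\left(2 + 3\right) \left(-2\right) + 7\right)^{2}}{3 \left(3 + 0^{2}\right) - 15} = \frac{10 + \left(5 \left(-2\right) + 7\right)^{2}}{3 \left(3 + 0\right) - 15} = \frac{10 + \left(-10 + 7\right)^{2}}{3 \cdot 3 - 15} = \frac{10 + \left(-3\right)^{2}}{9 - 15} = \frac{10 + 9}{-6} = 19 \left(- \frac{1}{6}\right) = - \frac{19}{6}$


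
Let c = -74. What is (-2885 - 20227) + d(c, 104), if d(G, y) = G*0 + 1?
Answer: -23111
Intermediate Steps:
d(G, y) = 1 (d(G, y) = 0 + 1 = 1)
(-2885 - 20227) + d(c, 104) = (-2885 - 20227) + 1 = -23112 + 1 = -23111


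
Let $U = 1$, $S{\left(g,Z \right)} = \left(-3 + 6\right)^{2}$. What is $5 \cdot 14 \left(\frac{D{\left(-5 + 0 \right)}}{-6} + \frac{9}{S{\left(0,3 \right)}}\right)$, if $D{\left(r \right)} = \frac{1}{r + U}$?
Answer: $\frac{875}{12} \approx 72.917$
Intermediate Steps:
$S{\left(g,Z \right)} = 9$ ($S{\left(g,Z \right)} = 3^{2} = 9$)
$D{\left(r \right)} = \frac{1}{1 + r}$ ($D{\left(r \right)} = \frac{1}{r + 1} = \frac{1}{1 + r}$)
$5 \cdot 14 \left(\frac{D{\left(-5 + 0 \right)}}{-6} + \frac{9}{S{\left(0,3 \right)}}\right) = 5 \cdot 14 \left(\frac{1}{\left(1 + \left(-5 + 0\right)\right) \left(-6\right)} + \frac{9}{9}\right) = 70 \left(\frac{1}{1 - 5} \left(- \frac{1}{6}\right) + 9 \cdot \frac{1}{9}\right) = 70 \left(\frac{1}{-4} \left(- \frac{1}{6}\right) + 1\right) = 70 \left(\left(- \frac{1}{4}\right) \left(- \frac{1}{6}\right) + 1\right) = 70 \left(\frac{1}{24} + 1\right) = 70 \cdot \frac{25}{24} = \frac{875}{12}$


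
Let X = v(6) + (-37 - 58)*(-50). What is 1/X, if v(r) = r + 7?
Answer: 1/4763 ≈ 0.00020995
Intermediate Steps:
v(r) = 7 + r
X = 4763 (X = (7 + 6) + (-37 - 58)*(-50) = 13 - 95*(-50) = 13 + 4750 = 4763)
1/X = 1/4763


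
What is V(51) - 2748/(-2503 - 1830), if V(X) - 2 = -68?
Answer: -283230/4333 ≈ -65.366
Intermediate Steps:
V(X) = -66 (V(X) = 2 - 68 = -66)
V(51) - 2748/(-2503 - 1830) = -66 - 2748/(-2503 - 1830) = -66 - 2748/(-4333) = -66 - 2748*(-1/4333) = -66 + 2748/4333 = -283230/4333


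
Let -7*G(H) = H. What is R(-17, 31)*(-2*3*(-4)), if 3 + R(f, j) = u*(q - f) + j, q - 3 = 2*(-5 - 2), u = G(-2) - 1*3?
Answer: 1968/7 ≈ 281.14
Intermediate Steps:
G(H) = -H/7
u = -19/7 (u = -1/7*(-2) - 1*3 = 2/7 - 3 = -19/7 ≈ -2.7143)
q = -11 (q = 3 + 2*(-5 - 2) = 3 + 2*(-7) = 3 - 14 = -11)
R(f, j) = 188/7 + j + 19*f/7 (R(f, j) = -3 + (-19*(-11 - f)/7 + j) = -3 + ((209/7 + 19*f/7) + j) = -3 + (209/7 + j + 19*f/7) = 188/7 + j + 19*f/7)
R(-17, 31)*(-2*3*(-4)) = (188/7 + 31 + (19/7)*(-17))*(-2*3*(-4)) = (188/7 + 31 - 323/7)*(-6*(-4)) = (82/7)*24 = 1968/7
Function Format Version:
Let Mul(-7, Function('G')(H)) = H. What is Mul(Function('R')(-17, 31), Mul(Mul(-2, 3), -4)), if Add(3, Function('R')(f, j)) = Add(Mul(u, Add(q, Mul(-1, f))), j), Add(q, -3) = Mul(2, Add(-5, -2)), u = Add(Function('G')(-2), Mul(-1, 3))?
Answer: Rational(1968, 7) ≈ 281.14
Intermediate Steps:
Function('G')(H) = Mul(Rational(-1, 7), H)
u = Rational(-19, 7) (u = Add(Mul(Rational(-1, 7), -2), Mul(-1, 3)) = Add(Rational(2, 7), -3) = Rational(-19, 7) ≈ -2.7143)
q = -11 (q = Add(3, Mul(2, Add(-5, -2))) = Add(3, Mul(2, -7)) = Add(3, -14) = -11)
Function('R')(f, j) = Add(Rational(188, 7), j, Mul(Rational(19, 7), f)) (Function('R')(f, j) = Add(-3, Add(Mul(Rational(-19, 7), Add(-11, Mul(-1, f))), j)) = Add(-3, Add(Add(Rational(209, 7), Mul(Rational(19, 7), f)), j)) = Add(-3, Add(Rational(209, 7), j, Mul(Rational(19, 7), f))) = Add(Rational(188, 7), j, Mul(Rational(19, 7), f)))
Mul(Function('R')(-17, 31), Mul(Mul(-2, 3), -4)) = Mul(Add(Rational(188, 7), 31, Mul(Rational(19, 7), -17)), Mul(Mul(-2, 3), -4)) = Mul(Add(Rational(188, 7), 31, Rational(-323, 7)), Mul(-6, -4)) = Mul(Rational(82, 7), 24) = Rational(1968, 7)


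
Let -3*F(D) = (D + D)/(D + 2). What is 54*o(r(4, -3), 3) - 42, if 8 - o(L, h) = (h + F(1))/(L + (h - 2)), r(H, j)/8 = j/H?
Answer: 420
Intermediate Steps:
r(H, j) = 8*j/H (r(H, j) = 8*(j/H) = 8*j/H)
F(D) = -2*D/(3*(2 + D)) (F(D) = -(D + D)/(3*(D + 2)) = -2*D/(3*(2 + D)))
o(L, h) = 8 - (-2/9 + h)/(-2 + L + h) (o(L, h) = 8 - (h - 2*1/(6 + 3*1))/(L + (h - 2)) = 8 - (h - 2*1/(6 + 3))/(L + (-2 + h)) = 8 - (h - 2*1/9)/(-2 + L + h) = 8 - (h - 2*1*1/9)/(-2 + L + h) = 8 - (h - 2/9)/(-2 + L + h) = 8 - (-2/9 + h)/(-2 + L + h))
54*o(r(4, -3), 3) - 42 = 54*((-142/9 + 7*3 + 8*(8*(-3)/4))/(-2 + 8*(-3)/4 + 3)) - 42 = 54*((-142/9 + 21 + 8*(8*(-3)*(1/4)))/(-2 + 8*(-3)*(1/4) + 3)) - 42 = 54*((-142/9 + 21 + 8*(-6))/(-2 - 6 + 3)) - 42 = 54*((-142/9 + 21 - 48)/(-5)) - 42 = 54*(-1/5*(-385/9)) - 42 = 54*(77/9) - 42 = 462 - 42 = 420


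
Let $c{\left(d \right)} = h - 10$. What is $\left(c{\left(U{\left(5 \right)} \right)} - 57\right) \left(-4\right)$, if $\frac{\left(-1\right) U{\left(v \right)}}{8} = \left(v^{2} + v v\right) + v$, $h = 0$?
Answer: $268$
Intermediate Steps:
$U{\left(v \right)} = - 16 v^{2} - 8 v$ ($U{\left(v \right)} = - 8 \left(\left(v^{2} + v v\right) + v\right) = - 8 \left(\left(v^{2} + v^{2}\right) + v\right) = - 8 \left(2 v^{2} + v\right) = - 8 \left(v + 2 v^{2}\right) = - 16 v^{2} - 8 v$)
$c{\left(d \right)} = -10$ ($c{\left(d \right)} = 0 - 10 = -10$)
$\left(c{\left(U{\left(5 \right)} \right)} - 57\right) \left(-4\right) = \left(-10 - 57\right) \left(-4\right) = \left(-67\right) \left(-4\right) = 268$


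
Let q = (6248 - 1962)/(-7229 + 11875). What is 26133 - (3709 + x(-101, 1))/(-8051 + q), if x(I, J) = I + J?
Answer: 488704107597/18700330 ≈ 26133.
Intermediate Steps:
q = 2143/2323 (q = 4286/4646 = 4286*(1/4646) = 2143/2323 ≈ 0.92251)
26133 - (3709 + x(-101, 1))/(-8051 + q) = 26133 - (3709 + (-101 + 1))/(-8051 + 2143/2323) = 26133 - (3709 - 100)/(-18700330/2323) = 26133 - 3609*(-2323)/18700330 = 26133 - 1*(-8383707/18700330) = 26133 + 8383707/18700330 = 488704107597/18700330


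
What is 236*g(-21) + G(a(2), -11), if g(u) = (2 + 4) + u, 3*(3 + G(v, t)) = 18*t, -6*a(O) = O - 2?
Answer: -3609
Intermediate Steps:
a(O) = 1/3 - O/6 (a(O) = -(O - 2)/6 = -(-2 + O)/6 = 1/3 - O/6)
G(v, t) = -3 + 6*t (G(v, t) = -3 + (18*t)/3 = -3 + 6*t)
g(u) = 6 + u
236*g(-21) + G(a(2), -11) = 236*(6 - 21) + (-3 + 6*(-11)) = 236*(-15) + (-3 - 66) = -3540 - 69 = -3609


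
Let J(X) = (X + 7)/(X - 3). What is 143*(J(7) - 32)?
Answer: -8151/2 ≈ -4075.5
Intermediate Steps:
J(X) = (7 + X)/(-3 + X)
143*(J(7) - 32) = 143*((7 + 7)/(-3 + 7) - 32) = 143*(14/4 - 32) = 143*((1/4)*14 - 32) = 143*(7/2 - 32) = 143*(-57/2) = -8151/2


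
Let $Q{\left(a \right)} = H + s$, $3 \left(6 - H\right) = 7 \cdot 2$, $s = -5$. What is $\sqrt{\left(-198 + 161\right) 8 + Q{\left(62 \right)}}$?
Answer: $\frac{i \sqrt{2697}}{3} \approx 17.311 i$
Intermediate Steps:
$H = \frac{4}{3}$ ($H = 6 - \frac{7 \cdot 2}{3} = 6 - \frac{14}{3} = \frac{4}{3} \approx 1.3333$)
$Q{\left(a \right)} = - \frac{11}{3}$ ($Q{\left(a \right)} = \frac{4}{3} - 5 = - \frac{11}{3}$)
$\sqrt{\left(-198 + 161\right) 8 + Q{\left(62 \right)}} = \sqrt{\left(-198 + 161\right) 8 - \frac{11}{3}} = \sqrt{\left(-37\right) 8 - \frac{11}{3}} = \sqrt{-296 - \frac{11}{3}} = \sqrt{- \frac{899}{3}} = \frac{i \sqrt{2697}}{3}$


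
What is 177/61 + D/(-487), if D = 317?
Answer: 66862/29707 ≈ 2.2507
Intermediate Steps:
177/61 + D/(-487) = 177/61 + 317/(-487) = 177*(1/61) + 317*(-1/487) = 177/61 - 317/487 = 66862/29707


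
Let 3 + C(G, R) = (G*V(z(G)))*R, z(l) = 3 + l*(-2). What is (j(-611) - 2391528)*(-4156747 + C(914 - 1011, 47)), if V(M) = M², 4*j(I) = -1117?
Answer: 1732500616145649/4 ≈ 4.3312e+14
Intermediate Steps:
j(I) = -1117/4 (j(I) = (¼)*(-1117) = -1117/4)
z(l) = 3 - 2*l
C(G, R) = -3 + G*R*(3 - 2*G)² (C(G, R) = -3 + (G*(3 - 2*G)²)*R = -3 + G*R*(3 - 2*G)²)
(j(-611) - 2391528)*(-4156747 + C(914 - 1011, 47)) = (-1117/4 - 2391528)*(-4156747 + (-3 + (914 - 1011)*47*(-3 + 2*(914 - 1011))²)) = -9567229*(-4156747 + (-3 - 97*47*(-3 + 2*(-97))²))/4 = -9567229*(-4156747 + (-3 - 97*47*(-3 - 194)²))/4 = -9567229*(-4156747 + (-3 - 97*47*(-197)²))/4 = -9567229*(-4156747 + (-3 - 97*47*38809))/4 = -9567229*(-4156747 + (-3 - 176930231))/4 = -9567229*(-4156747 - 176930234)/4 = -9567229/4*(-181086981) = 1732500616145649/4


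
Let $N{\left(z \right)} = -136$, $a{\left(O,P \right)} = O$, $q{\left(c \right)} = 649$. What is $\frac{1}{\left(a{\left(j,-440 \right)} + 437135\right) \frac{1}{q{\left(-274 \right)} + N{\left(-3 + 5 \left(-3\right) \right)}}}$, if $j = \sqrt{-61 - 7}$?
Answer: $\frac{74750085}{63695669431} - \frac{342 i \sqrt{17}}{63695669431} \approx 0.0011736 - 2.2138 \cdot 10^{-8} i$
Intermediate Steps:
$j = 2 i \sqrt{17}$ ($j = \sqrt{-68} = 2 i \sqrt{17} \approx 8.2462 i$)
$\frac{1}{\left(a{\left(j,-440 \right)} + 437135\right) \frac{1}{q{\left(-274 \right)} + N{\left(-3 + 5 \left(-3\right) \right)}}} = \frac{1}{\left(2 i \sqrt{17} + 437135\right) \frac{1}{649 - 136}} = \frac{1}{\left(437135 + 2 i \sqrt{17}\right) \frac{1}{513}} = \frac{1}{\frac{437135}{513} + \frac{2 i \sqrt{17}}{513}}$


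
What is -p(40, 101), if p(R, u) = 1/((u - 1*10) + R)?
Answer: -1/131 ≈ -0.0076336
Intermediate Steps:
p(R, u) = 1/(-10 + R + u) (p(R, u) = 1/((u - 10) + R) = 1/((-10 + u) + R) = 1/(-10 + R + u))
-p(40, 101) = -1/(-10 + 40 + 101) = -1/131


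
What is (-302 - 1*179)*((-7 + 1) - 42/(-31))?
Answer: 69264/31 ≈ 2234.3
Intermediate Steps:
(-302 - 1*179)*((-7 + 1) - 42/(-31)) = (-302 - 179)*(-6 - 42*(-1/31)) = -481*(-6 + 42/31) = -481*(-144/31) = 69264/31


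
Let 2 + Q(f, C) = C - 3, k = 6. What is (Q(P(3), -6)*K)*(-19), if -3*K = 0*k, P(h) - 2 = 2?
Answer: 0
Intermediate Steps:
P(h) = 4 (P(h) = 2 + 2 = 4)
K = 0 (K = -0*6 = -⅓*0 = 0)
Q(f, C) = -5 + C (Q(f, C) = -2 + (C - 3) = -2 + (-3 + C) = -5 + C)
(Q(P(3), -6)*K)*(-19) = ((-5 - 6)*0)*(-19) = -11*0*(-19) = 0*(-19) = 0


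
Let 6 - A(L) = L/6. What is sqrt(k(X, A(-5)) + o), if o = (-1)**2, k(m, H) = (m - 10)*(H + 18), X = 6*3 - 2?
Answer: 5*sqrt(6) ≈ 12.247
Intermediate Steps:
A(L) = 6 - L/6
X = 16 (X = 18 - 2 = 16)
k(m, H) = (-10 + m)*(18 + H)
o = 1
sqrt(k(X, A(-5)) + o) = sqrt((-180 - 10*(6 - 1/6*(-5)) + 18*16 + (6 - 1/6*(-5))*16) + 1) = sqrt((-180 - 10*(6 + 5/6) + 288 + (6 + 5/6)*16) + 1) = sqrt((-180 - 10*41/6 + 288 + (41/6)*16) + 1) = sqrt((-180 - 205/3 + 288 + 328/3) + 1) = sqrt(149 + 1) = sqrt(150) = 5*sqrt(6)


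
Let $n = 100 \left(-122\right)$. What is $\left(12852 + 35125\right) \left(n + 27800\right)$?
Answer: $748441200$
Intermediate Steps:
$n = -12200$
$\left(12852 + 35125\right) \left(n + 27800\right) = \left(12852 + 35125\right) \left(-12200 + 27800\right) = 47977 \cdot 15600 = 748441200$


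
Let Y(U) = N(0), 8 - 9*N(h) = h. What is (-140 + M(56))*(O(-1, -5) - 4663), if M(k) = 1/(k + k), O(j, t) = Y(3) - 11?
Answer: 329713691/504 ≈ 6.5419e+5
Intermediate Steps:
N(h) = 8/9 - h/9
Y(U) = 8/9 (Y(U) = 8/9 - ⅑*0 = 8/9 + 0 = 8/9)
O(j, t) = -91/9 (O(j, t) = 8/9 - 11 = -91/9)
M(k) = 1/(2*k)
(-140 + M(56))*(O(-1, -5) - 4663) = (-140 + (½)/56)*(-91/9 - 4663) = (-140 + (½)*(1/56))*(-42058/9) = (-140 + 1/112)*(-42058/9) = -15679/112*(-42058/9) = 329713691/504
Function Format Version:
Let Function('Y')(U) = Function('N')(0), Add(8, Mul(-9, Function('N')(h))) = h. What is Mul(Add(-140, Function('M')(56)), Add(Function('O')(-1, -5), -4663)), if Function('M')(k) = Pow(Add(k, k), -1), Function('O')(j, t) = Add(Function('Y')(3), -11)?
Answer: Rational(329713691, 504) ≈ 6.5419e+5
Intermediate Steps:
Function('N')(h) = Add(Rational(8, 9), Mul(Rational(-1, 9), h))
Function('Y')(U) = Rational(8, 9) (Function('Y')(U) = Add(Rational(8, 9), Mul(Rational(-1, 9), 0)) = Add(Rational(8, 9), 0) = Rational(8, 9))
Function('O')(j, t) = Rational(-91, 9) (Function('O')(j, t) = Add(Rational(8, 9), -11) = Rational(-91, 9))
Function('M')(k) = Mul(Rational(1, 2), Pow(k, -1)) (Function('M')(k) = Pow(Mul(2, k), -1) = Mul(Rational(1, 2), Pow(k, -1)))
Mul(Add(-140, Function('M')(56)), Add(Function('O')(-1, -5), -4663)) = Mul(Add(-140, Mul(Rational(1, 2), Pow(56, -1))), Add(Rational(-91, 9), -4663)) = Mul(Add(-140, Mul(Rational(1, 2), Rational(1, 56))), Rational(-42058, 9)) = Mul(Add(-140, Rational(1, 112)), Rational(-42058, 9)) = Mul(Rational(-15679, 112), Rational(-42058, 9)) = Rational(329713691, 504)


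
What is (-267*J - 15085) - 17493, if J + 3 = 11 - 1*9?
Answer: -32311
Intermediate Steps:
J = -1 (J = -3 + (11 - 1*9) = -3 + (11 - 9) = -3 + 2 = -1)
(-267*J - 15085) - 17493 = (-267*(-1) - 15085) - 17493 = (267 - 15085) - 17493 = -14818 - 17493 = -32311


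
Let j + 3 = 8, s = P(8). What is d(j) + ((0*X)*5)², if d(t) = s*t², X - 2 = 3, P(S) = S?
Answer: 200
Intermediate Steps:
s = 8
j = 5 (j = -3 + 8 = 5)
X = 5 (X = 2 + 3 = 5)
d(t) = 8*t²
d(j) + ((0*X)*5)² = 8*5² + ((0*5)*5)² = 8*25 + (0*5)² = 200 + 0² = 200 + 0 = 200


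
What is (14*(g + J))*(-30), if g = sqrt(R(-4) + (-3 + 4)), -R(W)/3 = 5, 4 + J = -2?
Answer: 2520 - 420*I*sqrt(14) ≈ 2520.0 - 1571.5*I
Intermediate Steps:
J = -6 (J = -4 - 2 = -6)
R(W) = -15 (R(W) = -3*5 = -15)
g = I*sqrt(14) (g = sqrt(-15 + (-3 + 4)) = sqrt(-15 + 1) = sqrt(-14) = I*sqrt(14) ≈ 3.7417*I)
(14*(g + J))*(-30) = (14*(I*sqrt(14) - 6))*(-30) = (14*(-6 + I*sqrt(14)))*(-30) = (-84 + 14*I*sqrt(14))*(-30) = 2520 - 420*I*sqrt(14)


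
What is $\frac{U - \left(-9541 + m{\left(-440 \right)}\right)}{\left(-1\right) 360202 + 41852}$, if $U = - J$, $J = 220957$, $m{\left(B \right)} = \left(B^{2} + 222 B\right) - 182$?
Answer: $\frac{153577}{159175} \approx 0.96483$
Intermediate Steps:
$m{\left(B \right)} = -182 + B^{2} + 222 B$
$U = -220957$ ($U = \left(-1\right) 220957 = -220957$)
$\frac{U - \left(-9541 + m{\left(-440 \right)}\right)}{\left(-1\right) 360202 + 41852} = \frac{-220957 + \left(9541 - \left(-182 + \left(-440\right)^{2} + 222 \left(-440\right)\right)\right)}{\left(-1\right) 360202 + 41852} = \frac{-220957 + \left(9541 - \left(-182 + 193600 - 97680\right)\right)}{-360202 + 41852} = \frac{-220957 + \left(9541 - 95738\right)}{-318350} = \left(-220957 + \left(9541 - 95738\right)\right) \left(- \frac{1}{318350}\right) = \left(-220957 - 86197\right) \left(- \frac{1}{318350}\right) = \left(-307154\right) \left(- \frac{1}{318350}\right) = \frac{153577}{159175}$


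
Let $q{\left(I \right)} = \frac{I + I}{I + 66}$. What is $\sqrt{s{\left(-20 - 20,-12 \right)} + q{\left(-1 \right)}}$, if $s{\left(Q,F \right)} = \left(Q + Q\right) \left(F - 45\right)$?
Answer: $\frac{\sqrt{19265870}}{65} \approx 67.528$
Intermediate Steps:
$q{\left(I \right)} = \frac{2 I}{66 + I}$
$s{\left(Q,F \right)} = 2 Q \left(-45 + F\right)$
$\sqrt{s{\left(-20 - 20,-12 \right)} + q{\left(-1 \right)}} = \sqrt{2 \left(-20 - 20\right) \left(-45 - 12\right) + 2 \left(-1\right) \frac{1}{66 - 1}} = \sqrt{2 \left(-40\right) \left(-57\right) + 2 \left(-1\right) \frac{1}{65}} = \sqrt{4560 + 2 \left(-1\right) \frac{1}{65}} = \sqrt{4560 - \frac{2}{65}} = \sqrt{\frac{296398}{65}} = \frac{\sqrt{19265870}}{65}$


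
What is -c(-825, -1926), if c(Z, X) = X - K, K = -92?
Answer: 1834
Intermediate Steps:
c(Z, X) = 92 + X (c(Z, X) = X - 1*(-92) = X + 92 = 92 + X)
-c(-825, -1926) = -(92 - 1926) = -1*(-1834) = 1834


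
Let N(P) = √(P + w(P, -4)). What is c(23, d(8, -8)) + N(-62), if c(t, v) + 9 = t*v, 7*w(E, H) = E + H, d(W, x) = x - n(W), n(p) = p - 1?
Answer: -354 + 10*I*√35/7 ≈ -354.0 + 8.4515*I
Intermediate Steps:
n(p) = -1 + p
d(W, x) = 1 + x - W (d(W, x) = x - (-1 + W) = x + (1 - W) = 1 + x - W)
w(E, H) = E/7 + H/7 (w(E, H) = (E + H)/7 = E/7 + H/7)
N(P) = √(-4/7 + 8*P/7) (N(P) = √(P + (P/7 + (⅐)*(-4))) = √(P + (P/7 - 4/7)) = √(P + (-4/7 + P/7)) = √(-4/7 + 8*P/7))
c(t, v) = -9 + t*v
c(23, d(8, -8)) + N(-62) = (-9 + 23*(1 - 8 - 1*8)) + 2*√(-7 + 14*(-62))/7 = (-9 + 23*(1 - 8 - 8)) + 2*√(-7 - 868)/7 = (-9 + 23*(-15)) + 2*√(-875)/7 = (-9 - 345) + 2*(5*I*√35)/7 = -354 + 10*I*√35/7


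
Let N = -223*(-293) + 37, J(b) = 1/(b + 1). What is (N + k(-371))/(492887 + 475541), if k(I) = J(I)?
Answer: 24189119/358318360 ≈ 0.067507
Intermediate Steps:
J(b) = 1/(1 + b)
k(I) = 1/(1 + I)
N = 65376 (N = 65339 + 37 = 65376)
(N + k(-371))/(492887 + 475541) = (65376 + 1/(1 - 371))/(492887 + 475541) = (65376 + 1/(-370))/968428 = (65376 - 1/370)*(1/968428) = (24189119/370)*(1/968428) = 24189119/358318360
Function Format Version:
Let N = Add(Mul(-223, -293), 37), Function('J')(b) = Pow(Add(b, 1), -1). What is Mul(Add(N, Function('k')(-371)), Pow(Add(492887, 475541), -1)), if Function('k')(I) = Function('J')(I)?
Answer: Rational(24189119, 358318360) ≈ 0.067507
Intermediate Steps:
Function('J')(b) = Pow(Add(1, b), -1)
Function('k')(I) = Pow(Add(1, I), -1)
N = 65376 (N = Add(65339, 37) = 65376)
Mul(Add(N, Function('k')(-371)), Pow(Add(492887, 475541), -1)) = Mul(Add(65376, Pow(Add(1, -371), -1)), Pow(Add(492887, 475541), -1)) = Mul(Add(65376, Pow(-370, -1)), Pow(968428, -1)) = Mul(Add(65376, Rational(-1, 370)), Rational(1, 968428)) = Mul(Rational(24189119, 370), Rational(1, 968428)) = Rational(24189119, 358318360)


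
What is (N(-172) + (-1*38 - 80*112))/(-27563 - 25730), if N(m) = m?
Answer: 9170/53293 ≈ 0.17207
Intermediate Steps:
(N(-172) + (-1*38 - 80*112))/(-27563 - 25730) = (-172 + (-1*38 - 80*112))/(-27563 - 25730) = (-172 + (-38 - 8960))/(-53293) = (-172 - 8998)*(-1/53293) = -9170*(-1/53293) = 9170/53293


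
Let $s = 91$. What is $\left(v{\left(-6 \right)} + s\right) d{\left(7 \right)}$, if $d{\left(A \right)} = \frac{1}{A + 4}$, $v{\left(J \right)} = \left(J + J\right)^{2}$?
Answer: $\frac{235}{11} \approx 21.364$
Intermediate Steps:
$v{\left(J \right)} = 4 J^{2}$ ($v{\left(J \right)} = \left(2 J\right)^{2} = 4 J^{2}$)
$d{\left(A \right)} = \frac{1}{4 + A}$
$\left(v{\left(-6 \right)} + s\right) d{\left(7 \right)} = \frac{4 \left(-6\right)^{2} + 91}{4 + 7} = \frac{4 \cdot 36 + 91}{11} = \left(144 + 91\right) \frac{1}{11} = 235 \cdot \frac{1}{11} = \frac{235}{11}$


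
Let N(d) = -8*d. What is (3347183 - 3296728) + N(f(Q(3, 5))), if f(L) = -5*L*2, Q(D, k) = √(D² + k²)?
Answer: 50455 + 80*√34 ≈ 50922.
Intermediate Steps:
f(L) = -10*L
(3347183 - 3296728) + N(f(Q(3, 5))) = (3347183 - 3296728) - (-80)*√(3² + 5²) = 50455 - (-80)*√(9 + 25) = 50455 - (-80)*√34 = 50455 + 80*√34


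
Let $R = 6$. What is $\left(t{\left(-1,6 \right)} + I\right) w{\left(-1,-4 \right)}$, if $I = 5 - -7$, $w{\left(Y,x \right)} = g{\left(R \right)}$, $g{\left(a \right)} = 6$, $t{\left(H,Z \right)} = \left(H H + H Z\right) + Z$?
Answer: $78$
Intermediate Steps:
$t{\left(H,Z \right)} = Z + H^{2} + H Z$ ($t{\left(H,Z \right)} = \left(H^{2} + H Z\right) + Z = Z + H^{2} + H Z$)
$w{\left(Y,x \right)} = 6$
$I = 12$ ($I = 5 + 7 = 12$)
$\left(t{\left(-1,6 \right)} + I\right) w{\left(-1,-4 \right)} = \left(\left(6 + \left(-1\right)^{2} - 6\right) + 12\right) 6 = \left(\left(6 + 1 - 6\right) + 12\right) 6 = \left(1 + 12\right) 6 = 13 \cdot 6 = 78$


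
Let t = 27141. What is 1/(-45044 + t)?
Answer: -1/17903 ≈ -5.5857e-5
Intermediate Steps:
1/(-45044 + t) = 1/(-45044 + 27141) = 1/(-17903) = -1/17903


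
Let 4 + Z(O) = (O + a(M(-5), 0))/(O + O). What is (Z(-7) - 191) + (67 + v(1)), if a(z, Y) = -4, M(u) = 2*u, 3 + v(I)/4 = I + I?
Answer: -1837/14 ≈ -131.21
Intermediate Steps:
v(I) = -12 + 8*I (v(I) = -12 + 4*(I + I) = -12 + 4*(2*I) = -12 + 8*I)
Z(O) = -4 + (-4 + O)/(2*O) (Z(O) = -4 + (O - 4)/(O + O) = -4 + (-4 + O)/((2*O)) = -4 + (-4 + O)*(1/(2*O)) = -4 + (-4 + O)/(2*O))
(Z(-7) - 191) + (67 + v(1)) = ((-7/2 - 2/(-7)) - 191) + (67 + (-12 + 8*1)) = ((-7/2 - 2*(-⅐)) - 191) + (67 + (-12 + 8)) = ((-7/2 + 2/7) - 191) + (67 - 4) = (-45/14 - 191) + 63 = -2719/14 + 63 = -1837/14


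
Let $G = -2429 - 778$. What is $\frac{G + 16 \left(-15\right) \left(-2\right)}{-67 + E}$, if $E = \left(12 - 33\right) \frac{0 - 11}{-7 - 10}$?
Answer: $\frac{46359}{1370} \approx 33.839$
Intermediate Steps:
$G = -3207$
$E = - \frac{231}{17}$ ($E = - 21 \left(- \frac{11}{-17}\right) = - 21 \left(\left(-11\right) \left(- \frac{1}{17}\right)\right) = \left(-21\right) \frac{11}{17} = - \frac{231}{17} \approx -13.588$)
$\frac{G + 16 \left(-15\right) \left(-2\right)}{-67 + E} = \frac{-3207 + 16 \left(-15\right) \left(-2\right)}{-67 - \frac{231}{17}} = \frac{-3207 - -480}{- \frac{1370}{17}} = \left(-3207 + 480\right) \left(- \frac{17}{1370}\right) = \left(-2727\right) \left(- \frac{17}{1370}\right) = \frac{46359}{1370}$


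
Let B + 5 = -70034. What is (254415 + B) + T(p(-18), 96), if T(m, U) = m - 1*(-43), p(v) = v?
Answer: 184401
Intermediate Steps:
B = -70039 (B = -5 - 70034 = -70039)
T(m, U) = 43 + m (T(m, U) = m + 43 = 43 + m)
(254415 + B) + T(p(-18), 96) = (254415 - 70039) + (43 - 18) = 184376 + 25 = 184401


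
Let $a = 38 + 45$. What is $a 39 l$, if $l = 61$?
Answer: $197457$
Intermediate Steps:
$a = 83$
$a 39 l = 83 \cdot 39 \cdot 61 = 3237 \cdot 61 = 197457$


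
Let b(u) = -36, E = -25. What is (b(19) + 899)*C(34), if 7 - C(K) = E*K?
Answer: 739591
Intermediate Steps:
C(K) = 7 + 25*K (C(K) = 7 - (-25)*K = 7 + 25*K)
(b(19) + 899)*C(34) = (-36 + 899)*(7 + 25*34) = 863*(7 + 850) = 863*857 = 739591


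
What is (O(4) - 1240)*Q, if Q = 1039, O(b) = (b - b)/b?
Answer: -1288360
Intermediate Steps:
O(b) = 0 (O(b) = 0/b = 0)
(O(4) - 1240)*Q = (0 - 1240)*1039 = -1240*1039 = -1288360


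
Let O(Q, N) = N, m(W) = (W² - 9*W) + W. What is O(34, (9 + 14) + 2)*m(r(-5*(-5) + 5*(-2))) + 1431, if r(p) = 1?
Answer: 1256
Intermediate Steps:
m(W) = W² - 8*W
O(34, (9 + 14) + 2)*m(r(-5*(-5) + 5*(-2))) + 1431 = ((9 + 14) + 2)*(1*(-8 + 1)) + 1431 = (23 + 2)*(1*(-7)) + 1431 = 25*(-7) + 1431 = -175 + 1431 = 1256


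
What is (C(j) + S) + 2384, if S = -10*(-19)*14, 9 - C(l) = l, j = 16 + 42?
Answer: 4995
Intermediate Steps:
j = 58
C(l) = 9 - l
S = 2660 (S = 190*14 = 2660)
(C(j) + S) + 2384 = ((9 - 1*58) + 2660) + 2384 = ((9 - 58) + 2660) + 2384 = (-49 + 2660) + 2384 = 2611 + 2384 = 4995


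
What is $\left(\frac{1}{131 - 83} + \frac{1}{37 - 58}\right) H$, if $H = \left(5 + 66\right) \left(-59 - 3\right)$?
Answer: $\frac{6603}{56} \approx 117.91$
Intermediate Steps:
$H = -4402$ ($H = 71 \left(-62\right) = -4402$)
$\left(\frac{1}{131 - 83} + \frac{1}{37 - 58}\right) H = \left(\frac{1}{131 - 83} + \frac{1}{37 - 58}\right) \left(-4402\right) = \left(\frac{1}{48} + \frac{1}{-21}\right) \left(-4402\right) = \left(\frac{1}{48} - \frac{1}{21}\right) \left(-4402\right) = \left(- \frac{3}{112}\right) \left(-4402\right) = \frac{6603}{56}$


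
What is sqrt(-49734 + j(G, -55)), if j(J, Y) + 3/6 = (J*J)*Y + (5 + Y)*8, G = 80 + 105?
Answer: I*sqrt(7730038)/2 ≈ 1390.1*I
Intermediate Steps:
G = 185
j(J, Y) = 79/2 + 8*Y + Y*J**2 (j(J, Y) = -1/2 + ((J*J)*Y + (5 + Y)*8) = -1/2 + (J**2*Y + (40 + 8*Y)) = -1/2 + (Y*J**2 + (40 + 8*Y)) = -1/2 + (40 + 8*Y + Y*J**2) = 79/2 + 8*Y + Y*J**2)
sqrt(-49734 + j(G, -55)) = sqrt(-49734 + (79/2 + 8*(-55) - 55*185**2)) = sqrt(-49734 + (79/2 - 440 - 55*34225)) = sqrt(-49734 + (79/2 - 440 - 1882375)) = sqrt(-49734 - 3765551/2) = sqrt(-3865019/2) = I*sqrt(7730038)/2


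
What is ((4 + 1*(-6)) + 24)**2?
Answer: 484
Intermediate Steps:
((4 + 1*(-6)) + 24)**2 = ((4 - 6) + 24)**2 = (-2 + 24)**2 = 22**2 = 484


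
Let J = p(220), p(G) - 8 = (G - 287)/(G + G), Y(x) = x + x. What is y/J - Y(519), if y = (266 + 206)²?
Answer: 94440746/3453 ≈ 27350.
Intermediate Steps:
Y(x) = 2*x
p(G) = 8 + (-287 + G)/(2*G) (p(G) = 8 + (G - 287)/(G + G) = 8 + (-287 + G)/((2*G)) = 8 + (-287 + G)*(1/(2*G)) = 8 + (-287 + G)/(2*G))
J = 3453/440 (J = (½)*(-287 + 17*220)/220 = (½)*(1/220)*(-287 + 3740) = (½)*(1/220)*3453 = 3453/440 ≈ 7.8477)
y = 222784 (y = 472² = 222784)
y/J - Y(519) = 222784/(3453/440) - 2*519 = 222784*(440/3453) - 1*1038 = 98024960/3453 - 1038 = 94440746/3453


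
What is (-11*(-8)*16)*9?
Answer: 12672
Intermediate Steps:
(-11*(-8)*16)*9 = (88*16)*9 = 1408*9 = 12672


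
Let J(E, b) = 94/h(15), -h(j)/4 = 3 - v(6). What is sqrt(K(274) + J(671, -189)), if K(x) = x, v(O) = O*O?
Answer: sqrt(1196646)/66 ≈ 16.574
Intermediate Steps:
v(O) = O**2
h(j) = 132 (h(j) = -4*(3 - 1*6**2) = -4*(3 - 1*36) = -4*(3 - 36) = -4*(-33) = 132)
J(E, b) = 47/66 (J(E, b) = 94/132 = 94*(1/132) = 47/66)
sqrt(K(274) + J(671, -189)) = sqrt(274 + 47/66) = sqrt(18131/66) = sqrt(1196646)/66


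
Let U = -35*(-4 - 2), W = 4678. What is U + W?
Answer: 4888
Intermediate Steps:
U = 210 (U = -35*(-6) = 210)
U + W = 210 + 4678 = 4888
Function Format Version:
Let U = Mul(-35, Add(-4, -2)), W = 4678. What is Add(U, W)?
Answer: 4888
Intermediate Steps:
U = 210 (U = Mul(-35, -6) = 210)
Add(U, W) = Add(210, 4678) = 4888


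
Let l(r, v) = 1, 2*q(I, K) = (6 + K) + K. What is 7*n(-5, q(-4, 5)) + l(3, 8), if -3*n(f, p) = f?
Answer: 38/3 ≈ 12.667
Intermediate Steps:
q(I, K) = 3 + K (q(I, K) = ((6 + K) + K)/2 = (6 + 2*K)/2 = 3 + K)
n(f, p) = -f/3
7*n(-5, q(-4, 5)) + l(3, 8) = 7*(-⅓*(-5)) + 1 = 7*(5/3) + 1 = 35/3 + 1 = 38/3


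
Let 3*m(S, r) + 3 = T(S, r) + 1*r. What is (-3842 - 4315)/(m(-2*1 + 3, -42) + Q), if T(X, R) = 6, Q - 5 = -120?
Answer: 8157/128 ≈ 63.727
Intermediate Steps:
Q = -115 (Q = 5 - 120 = -115)
m(S, r) = 1 + r/3 (m(S, r) = -1 + (6 + 1*r)/3 = -1 + (6 + r)/3 = -1 + (2 + r/3) = 1 + r/3)
(-3842 - 4315)/(m(-2*1 + 3, -42) + Q) = (-3842 - 4315)/((1 + (⅓)*(-42)) - 115) = -8157/((1 - 14) - 115) = -8157/(-13 - 115) = -8157/(-128) = -8157*(-1/128) = 8157/128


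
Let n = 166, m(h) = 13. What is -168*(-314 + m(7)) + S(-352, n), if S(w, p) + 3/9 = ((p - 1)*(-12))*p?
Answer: -834337/3 ≈ -2.7811e+5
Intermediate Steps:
S(w, p) = -⅓ + p*(12 - 12*p) (S(w, p) = -⅓ + ((p - 1)*(-12))*p = -⅓ + ((-1 + p)*(-12))*p = -⅓ + (12 - 12*p)*p = -⅓ + p*(12 - 12*p))
-168*(-314 + m(7)) + S(-352, n) = -168*(-314 + 13) + (-⅓ - 12*166² + 12*166) = -168*(-301) + (-⅓ - 12*27556 + 1992) = 50568 + (-⅓ - 330672 + 1992) = 50568 - 986041/3 = -834337/3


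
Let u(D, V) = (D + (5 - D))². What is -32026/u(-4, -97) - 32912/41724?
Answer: -334268906/260775 ≈ -1281.8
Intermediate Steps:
u(D, V) = 25 (u(D, V) = 5² = 25)
-32026/u(-4, -97) - 32912/41724 = -32026/25 - 32912/41724 = -32026*1/25 - 32912*1/41724 = -32026/25 - 8228/10431 = -334268906/260775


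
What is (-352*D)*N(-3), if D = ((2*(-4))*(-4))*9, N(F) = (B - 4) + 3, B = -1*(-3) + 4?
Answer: -608256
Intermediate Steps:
B = 7 (B = 3 + 4 = 7)
N(F) = 6 (N(F) = (7 - 4) + 3 = 3 + 3 = 6)
D = 288 (D = -8*(-4)*9 = 32*9 = 288)
(-352*D)*N(-3) = -352*288*6 = -101376*6 = -608256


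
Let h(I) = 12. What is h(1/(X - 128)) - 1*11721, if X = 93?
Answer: -11709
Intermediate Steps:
h(1/(X - 128)) - 1*11721 = 12 - 1*11721 = 12 - 11721 = -11709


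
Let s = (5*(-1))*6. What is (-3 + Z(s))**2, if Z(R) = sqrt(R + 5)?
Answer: (3 - 5*I)**2 ≈ -16.0 - 30.0*I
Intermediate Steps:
s = -30 (s = -5*6 = -30)
Z(R) = sqrt(5 + R)
(-3 + Z(s))**2 = (-3 + sqrt(5 - 30))**2 = (-3 + sqrt(-25))**2 = (-3 + 5*I)**2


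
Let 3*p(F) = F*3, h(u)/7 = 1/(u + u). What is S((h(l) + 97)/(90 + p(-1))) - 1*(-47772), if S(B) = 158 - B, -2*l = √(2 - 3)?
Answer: 4265673/89 - 7*I/89 ≈ 47929.0 - 0.078652*I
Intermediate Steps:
l = -I/2 (l = -√(2 - 3)/2 = -I/2 ≈ -0.5*I)
h(u) = 7/(2*u) (h(u) = 7/(u + u) = 7/((2*u)) = 7*(1/(2*u)) = 7/(2*u))
p(F) = F (p(F) = (F*3)/3 = (3*F)/3 = F)
S((h(l) + 97)/(90 + p(-1))) - 1*(-47772) = (158 - (7/(2*((-I/2))) + 97)/(90 - 1)) - 1*(-47772) = (158 - (7*(2*I)/2 + 97)/89) + 47772 = (158 - (7*I + 97)/89) + 47772 = (158 - (97 + 7*I)/89) + 47772 = (158 - (97/89 + 7*I/89)) + 47772 = (158 + (-97/89 - 7*I/89)) + 47772 = (13965/89 - 7*I/89) + 47772 = 4265673/89 - 7*I/89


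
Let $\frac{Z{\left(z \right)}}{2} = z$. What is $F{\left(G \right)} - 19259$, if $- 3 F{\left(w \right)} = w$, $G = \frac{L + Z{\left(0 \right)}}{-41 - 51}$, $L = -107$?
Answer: $- \frac{5315591}{276} \approx -19259.0$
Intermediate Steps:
$Z{\left(z \right)} = 2 z$
$G = \frac{107}{92}$ ($G = \frac{-107 + 2 \cdot 0}{-41 - 51} = \frac{-107 + 0}{-92} = \left(-107\right) \left(- \frac{1}{92}\right) = \frac{107}{92} \approx 1.163$)
$F{\left(w \right)} = - \frac{w}{3}$
$F{\left(G \right)} - 19259 = \left(- \frac{1}{3}\right) \frac{107}{92} - 19259 = - \frac{107}{276} - 19259 = - \frac{5315591}{276}$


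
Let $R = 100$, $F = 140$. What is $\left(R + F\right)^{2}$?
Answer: $57600$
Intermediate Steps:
$\left(R + F\right)^{2} = \left(100 + 140\right)^{2} = 240^{2} = 57600$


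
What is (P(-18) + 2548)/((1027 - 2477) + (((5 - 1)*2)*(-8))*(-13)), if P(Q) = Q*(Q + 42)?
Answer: -1058/309 ≈ -3.4239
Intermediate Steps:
P(Q) = Q*(42 + Q)
(P(-18) + 2548)/((1027 - 2477) + (((5 - 1)*2)*(-8))*(-13)) = (-18*(42 - 18) + 2548)/((1027 - 2477) + (((5 - 1)*2)*(-8))*(-13)) = (-18*24 + 2548)/(-1450 + ((4*2)*(-8))*(-13)) = (-432 + 2548)/(-1450 + (8*(-8))*(-13)) = 2116/(-1450 - 64*(-13)) = 2116/(-1450 + 832) = 2116/(-618) = 2116*(-1/618) = -1058/309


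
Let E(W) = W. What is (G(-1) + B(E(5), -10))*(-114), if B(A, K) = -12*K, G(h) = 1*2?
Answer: -13908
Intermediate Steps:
G(h) = 2
(G(-1) + B(E(5), -10))*(-114) = (2 - 12*(-10))*(-114) = (2 + 120)*(-114) = 122*(-114) = -13908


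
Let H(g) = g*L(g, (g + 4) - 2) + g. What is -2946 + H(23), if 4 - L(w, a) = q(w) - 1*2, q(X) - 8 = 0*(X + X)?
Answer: -2969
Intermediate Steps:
q(X) = 8 (q(X) = 8 + 0*(X + X) = 8 + 0*(2*X) = 8 + 0 = 8)
L(w, a) = -2 (L(w, a) = 4 - (8 - 1*2) = 4 - (8 - 2) = 4 - 1*6 = 4 - 6 = -2)
H(g) = -g (H(g) = g*(-2) + g = -2*g + g = -g)
-2946 + H(23) = -2946 - 1*23 = -2946 - 23 = -2969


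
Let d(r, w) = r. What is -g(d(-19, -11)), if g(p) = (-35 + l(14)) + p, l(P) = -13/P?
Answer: 769/14 ≈ 54.929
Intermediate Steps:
g(p) = -503/14 + p (g(p) = (-35 - 13/14) + p = -503/14 + p)
-g(d(-19, -11)) = -(-503/14 - 19) = -1*(-769/14) = 769/14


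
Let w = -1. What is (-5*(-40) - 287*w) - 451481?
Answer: -450994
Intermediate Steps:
(-5*(-40) - 287*w) - 451481 = (-5*(-40) - 287*(-1)) - 451481 = (200 + 287) - 451481 = 487 - 451481 = -450994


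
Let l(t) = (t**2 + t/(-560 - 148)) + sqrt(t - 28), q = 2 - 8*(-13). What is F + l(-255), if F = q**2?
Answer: 17997681/236 + I*sqrt(283) ≈ 76261.0 + 16.823*I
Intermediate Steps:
q = 106 (q = 2 + 104 = 106)
l(t) = t**2 + sqrt(-28 + t) - t/708 (l(t) = (t**2 + t/(-708)) + sqrt(-28 + t) = (t**2 - t/708) + sqrt(-28 + t) = t**2 + sqrt(-28 + t) - t/708)
F = 11236 (F = 106**2 = 11236)
F + l(-255) = 11236 + ((-255)**2 + sqrt(-28 - 255) - 1/708*(-255)) = 11236 + (65025 + sqrt(-283) + 85/236) = 11236 + (65025 + I*sqrt(283) + 85/236) = 11236 + (15345985/236 + I*sqrt(283)) = 17997681/236 + I*sqrt(283)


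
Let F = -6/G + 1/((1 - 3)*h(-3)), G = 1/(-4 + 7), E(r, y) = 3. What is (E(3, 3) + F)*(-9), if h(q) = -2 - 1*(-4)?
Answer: 549/4 ≈ 137.25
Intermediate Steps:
h(q) = 2 (h(q) = -2 + 4 = 2)
G = ⅓ (G = 1/3 = ⅓ ≈ 0.33333)
F = -73/4 (F = -6/⅓ + 1/((1 - 3)*2) = -6*3 + (½)/(-2) = -18 - ½*½ = -18 - ¼ = -73/4 ≈ -18.250)
(E(3, 3) + F)*(-9) = (3 - 73/4)*(-9) = -61/4*(-9) = 549/4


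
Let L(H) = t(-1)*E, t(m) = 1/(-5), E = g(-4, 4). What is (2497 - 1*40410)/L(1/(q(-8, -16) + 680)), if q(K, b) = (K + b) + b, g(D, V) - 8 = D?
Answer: 189565/4 ≈ 47391.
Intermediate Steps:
g(D, V) = 8 + D
q(K, b) = K + 2*b
E = 4 (E = 8 - 4 = 4)
t(m) = -1/5
L(H) = -4/5 (L(H) = -1/5*4 = -4/5)
(2497 - 1*40410)/L(1/(q(-8, -16) + 680)) = (2497 - 1*40410)/(-4/5) = (2497 - 40410)*(-5/4) = -37913*(-5/4) = 189565/4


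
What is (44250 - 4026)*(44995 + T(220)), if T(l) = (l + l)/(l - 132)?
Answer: 1810080000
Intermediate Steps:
T(l) = 2*l/(-132 + l) (T(l) = (2*l)/(-132 + l) = 2*l/(-132 + l))
(44250 - 4026)*(44995 + T(220)) = (44250 - 4026)*(44995 + 2*220/(-132 + 220)) = 40224*(44995 + 2*220/88) = 40224*(44995 + 2*220*(1/88)) = 40224*(44995 + 5) = 40224*45000 = 1810080000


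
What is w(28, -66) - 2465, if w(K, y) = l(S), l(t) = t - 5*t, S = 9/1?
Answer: -2501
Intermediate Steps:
S = 9 (S = 9*1 = 9)
l(t) = -4*t
w(K, y) = -36 (w(K, y) = -4*9 = -36)
w(28, -66) - 2465 = -36 - 2465 = -2501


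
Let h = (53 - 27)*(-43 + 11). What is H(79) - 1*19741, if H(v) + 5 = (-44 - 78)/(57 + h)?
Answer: -15303028/775 ≈ -19746.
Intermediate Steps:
h = -832 (h = 26*(-32) = -832)
H(v) = -3753/775 (H(v) = -5 + (-44 - 78)/(57 - 832) = -5 - 122/(-775) = -5 - 122*(-1/775) = -5 + 122/775 = -3753/775)
H(79) - 1*19741 = -3753/775 - 1*19741 = -3753/775 - 19741 = -15303028/775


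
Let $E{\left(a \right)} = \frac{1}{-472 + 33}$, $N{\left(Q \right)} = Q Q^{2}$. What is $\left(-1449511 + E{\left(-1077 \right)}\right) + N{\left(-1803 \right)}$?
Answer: $- \frac{2573706922583}{439} \approx -5.8627 \cdot 10^{9}$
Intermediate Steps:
$N{\left(Q \right)} = Q^{3}$
$E{\left(a \right)} = - \frac{1}{439}$ ($E{\left(a \right)} = \frac{1}{-439} = - \frac{1}{439}$)
$\left(-1449511 + E{\left(-1077 \right)}\right) + N{\left(-1803 \right)} = \left(-1449511 - \frac{1}{439}\right) + \left(-1803\right)^{3} = - \frac{636335330}{439} - 5861208627 = - \frac{2573706922583}{439}$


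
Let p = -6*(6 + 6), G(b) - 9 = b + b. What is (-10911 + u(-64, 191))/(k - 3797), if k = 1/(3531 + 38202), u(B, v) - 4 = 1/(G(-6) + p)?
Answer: 5689779843/1980752500 ≈ 2.8725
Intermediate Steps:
G(b) = 9 + 2*b (G(b) = 9 + (b + b) = 9 + 2*b)
p = -72 (p = -6*12 = -72)
u(B, v) = 299/75 (u(B, v) = 4 + 1/((9 + 2*(-6)) - 72) = 4 + 1/((9 - 12) - 72) = 4 + 1/(-3 - 72) = 4 + 1/(-75) = 4 - 1/75 = 299/75)
k = 1/41733 ≈ 2.3962e-5
(-10911 + u(-64, 191))/(k - 3797) = (-10911 + 299/75)/(1/41733 - 3797) = -818026/(75*(-158460200/41733)) = -818026/75*(-41733/158460200) = 5689779843/1980752500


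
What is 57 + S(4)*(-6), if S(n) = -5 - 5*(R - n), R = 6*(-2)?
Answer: -393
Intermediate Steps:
R = -12
S(n) = 55 + 5*n (S(n) = -5 - 5*(-12 - n) = -5 + (60 + 5*n) = 55 + 5*n)
57 + S(4)*(-6) = 57 + (55 + 5*4)*(-6) = 57 + (55 + 20)*(-6) = 57 + 75*(-6) = 57 - 450 = -393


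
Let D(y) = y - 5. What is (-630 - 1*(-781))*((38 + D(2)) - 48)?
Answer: -1963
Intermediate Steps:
D(y) = -5 + y
(-630 - 1*(-781))*((38 + D(2)) - 48) = (-630 - 1*(-781))*((38 + (-5 + 2)) - 48) = (-630 + 781)*((38 - 3) - 48) = 151*(35 - 48) = 151*(-13) = -1963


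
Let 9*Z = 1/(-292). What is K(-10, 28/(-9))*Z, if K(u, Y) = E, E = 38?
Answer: -19/1314 ≈ -0.014460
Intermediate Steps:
K(u, Y) = 38
Z = -1/2628 (Z = (⅑)/(-292) = (⅑)*(-1/292) = -1/2628 ≈ -0.00038052)
K(-10, 28/(-9))*Z = 38*(-1/2628) = -19/1314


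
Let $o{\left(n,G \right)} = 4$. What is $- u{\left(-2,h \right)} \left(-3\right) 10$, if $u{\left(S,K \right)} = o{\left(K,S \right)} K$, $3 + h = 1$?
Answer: $-240$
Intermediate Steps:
$h = -2$ ($h = -3 + 1 = -2$)
$u{\left(S,K \right)} = 4 K$
$- u{\left(-2,h \right)} \left(-3\right) 10 = - 4 \left(-2\right) \left(-3\right) 10 = \left(-1\right) \left(-8\right) \left(-3\right) 10 = 8 \left(-3\right) 10 = \left(-24\right) 10 = -240$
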